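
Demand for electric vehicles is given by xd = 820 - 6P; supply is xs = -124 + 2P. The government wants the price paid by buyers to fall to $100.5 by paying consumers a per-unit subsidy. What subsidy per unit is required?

At a buyer price of 100.5, quantity demanded is 820 − 6·100.5 = 217.
Sellers supply 217 only when they receive Ps with -124 + 2·Ps = 217, i.e. Ps = 170.5.
s = Ps − Pb = 170.5 − 100.5 = 70.

Required subsidy s = $70 per unit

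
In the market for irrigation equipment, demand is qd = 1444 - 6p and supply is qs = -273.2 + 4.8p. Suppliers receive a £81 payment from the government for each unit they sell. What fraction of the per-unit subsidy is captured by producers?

Pre-subsidy: 1444 - 6p = -273.2 + 4.8p gives p* = 159, q* = 490.
With the subsidy, sellers receive ps = pb + 81 for each unit, where pb is the price buyers pay.
Supply in terms of pb becomes qs = -273.2 + 4.8(pb + 81) = 115.6 + 4.8pb. Setting this equal to demand: 1444 - 6pb = 115.6 + 4.8pb, so pb = 123.
Sellers receive ps = 123 + 81 = 204; q' = 1444 − 6·123 = 706.
Buyers' price falls by p* − pb = 159 − 123 = 36; sellers' price rises by ps − p* = 204 − 159 = 45.
So producers capture 45/81 = 5/9 of each unit of subsidy.

Producer share = 5/9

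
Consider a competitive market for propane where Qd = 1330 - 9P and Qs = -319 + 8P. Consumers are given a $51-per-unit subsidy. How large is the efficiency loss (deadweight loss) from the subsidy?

Deadweight loss = $5508

Pre-subsidy: 1330 - 9P = -319 + 8P gives P* = 97, Q* = 457.
With the rebate, buyers effectively pay Pb = Ps − 51, where Ps is the price sellers receive.
Demand in terms of Ps becomes Qd = 1330 − 9(Ps − 51) = 1789 - 9Ps. Setting this equal to supply: 1789 - 9Ps = -319 + 8Ps, so Ps = 124.
Buyers pay Pb = 124 − 51 = 73; Q' = -319 + 8·124 = 673.
The subsidy expands output by 673 − 457 = 216 past the efficient level; on those units the gap between marginal cost and willingness to pay runs from 0 up to 51.
DWL = ½ × 51 × 216 = 5508.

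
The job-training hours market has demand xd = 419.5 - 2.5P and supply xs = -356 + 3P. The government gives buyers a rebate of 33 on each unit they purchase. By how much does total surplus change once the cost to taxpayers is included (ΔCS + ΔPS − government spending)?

Pre-subsidy: 419.5 - 2.5P = -356 + 3P gives P* = 141, x* = 67.
With the rebate, buyers effectively pay Pb = Ps − 33, where Ps is the price sellers receive.
Demand in terms of Ps becomes xd = 419.5 − 2.5(Ps − 33) = 502 - 2.5Ps. Setting this equal to supply: 502 - 2.5Ps = -356 + 3Ps, so Ps = 156.
Buyers pay Pb = 156 − 33 = 123; x' = -356 + 3·156 = 112.
ΔCS = ½(67 + 112)(141 − 123) = 1611; ΔPS = ½(67 + 112)(156 − 141) = 1342.5.
Government spending = 33 × 112 = 3696.
Net change = 1611 + 1342.5 − 3696 = -742.5. The loss equals the DWL triangle ½·33·45.

Net change in total surplus = -742.5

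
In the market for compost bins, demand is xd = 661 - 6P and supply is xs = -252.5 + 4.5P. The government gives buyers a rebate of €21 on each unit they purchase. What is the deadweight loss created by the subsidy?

Pre-subsidy: 661 - 6P = -252.5 + 4.5P gives P* = 87, x* = 139.
With the rebate, buyers effectively pay Pb = Ps − 21, where Ps is the price sellers receive.
Demand in terms of Ps becomes xd = 661 − 6(Ps − 21) = 787 - 6Ps. Setting this equal to supply: 787 - 6Ps = -252.5 + 4.5Ps, so Ps = 99.
Buyers pay Pb = 99 − 21 = 78; x' = -252.5 + 4.5·99 = 193.
The subsidy expands output by 193 − 139 = 54 past the efficient level; on those units the gap between marginal cost and willingness to pay runs from 0 up to 21.
DWL = ½ × 21 × 54 = 567.

Deadweight loss = €567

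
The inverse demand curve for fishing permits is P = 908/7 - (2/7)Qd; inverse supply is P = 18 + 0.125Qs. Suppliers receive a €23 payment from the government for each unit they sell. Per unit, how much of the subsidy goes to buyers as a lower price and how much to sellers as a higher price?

Buyers gain €16 per unit; sellers gain €7 per unit

Pre-subsidy: 908/7 - (2/7)Q = 18 + 0.125Q gives Q* = 272 and P* = 52.
With the subsidy, sellers receive Ps = Pb + 23 for each unit, where Pb is the price buyers pay.
On the curves, Pb = 908/7 - (2/7)Q and Ps = 18 + 0.125Q; the wedge Ps − Pb = 23 gives 18 + 0.125Q − (908/7 - (2/7)Q) = 23, so Q' = 328.
Then Pb = 908/7 − (2/7)·328 = 36 and Ps = 18 + 0.125·328 = 59.
Buyers' price falls by P* − Pb = 52 − 36 = 16; sellers' price rises by Ps − P* = 59 − 52 = 7.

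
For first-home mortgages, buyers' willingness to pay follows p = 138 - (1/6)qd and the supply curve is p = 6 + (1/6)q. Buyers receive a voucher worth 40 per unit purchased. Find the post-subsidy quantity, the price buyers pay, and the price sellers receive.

Pre-subsidy: 138 - (1/6)q = 6 + (1/6)q gives q* = 396 and p* = 72.
With the rebate, buyers effectively pay pb = ps − 40, where ps is the price sellers receive.
On the curves, pb = 138 - (1/6)q and ps = 6 + (1/6)q; the wedge ps − pb = 40 gives 6 + (1/6)q − (138 - (1/6)q) = 40, so q' = 516.
Then pb = 138 − (1/6)·516 = 52 and ps = 6 + (1/6)·516 = 92.

q' = 516; buyers pay 52; sellers receive 92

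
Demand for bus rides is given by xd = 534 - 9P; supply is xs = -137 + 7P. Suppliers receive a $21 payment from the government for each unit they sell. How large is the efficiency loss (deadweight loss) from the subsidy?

Deadweight loss = $868.21875

Pre-subsidy: 534 - 9P = -137 + 7P gives P* = 41.9375, x* = 156.5625.
With the subsidy, sellers receive Ps = Pb + 21 for each unit, where Pb is the price buyers pay.
Supply in terms of Pb becomes xs = -137 + 7(Pb + 21) = 10 + 7Pb. Setting this equal to demand: 534 - 9Pb = 10 + 7Pb, so Pb = 32.75.
Sellers receive Ps = 32.75 + 21 = 53.75; x' = 534 − 9·32.75 = 239.25.
The subsidy expands output by 239.25 − 156.5625 = 82.6875 past the efficient level; on those units the gap between marginal cost and willingness to pay runs from 0 up to 21.
DWL = ½ × 21 × 82.6875 = 868.21875.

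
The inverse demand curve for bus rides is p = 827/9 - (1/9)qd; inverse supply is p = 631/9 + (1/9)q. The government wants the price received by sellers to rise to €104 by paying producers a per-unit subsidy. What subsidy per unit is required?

Required subsidy s = €46 per unit

At a seller price of 104, quantity supplied is -631 + 9·104 = 305.
Buyers absorb 305 only when they pay pb = 827/9 − (1/9)·305 = 58.
s = ps − pb = 104 − 58 = 46.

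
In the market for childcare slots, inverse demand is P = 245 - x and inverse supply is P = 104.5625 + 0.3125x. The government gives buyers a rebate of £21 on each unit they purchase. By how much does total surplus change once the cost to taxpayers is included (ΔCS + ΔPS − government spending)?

Net change in total surplus = -£168

Pre-subsidy: 245 - x = 104.5625 + 0.3125x gives x* = 107 and P* = 138.
With the rebate, buyers effectively pay Pb = Ps − 21, where Ps is the price sellers receive.
On the curves, Pb = 245 - x and Ps = 104.5625 + 0.3125x; the wedge Ps − Pb = 21 gives 104.5625 + 0.3125x − (245 - x) = 21, so x' = 123.
Then Pb = 245 − 1·123 = 122 and Ps = 104.5625 + 0.3125·123 = 143.
ΔCS = ½(107 + 123)(138 − 122) = 1840; ΔPS = ½(107 + 123)(143 − 138) = 575.
Government spending = 21 × 123 = 2583.
Net change = 1840 + 575 − 2583 = -168. The loss equals the DWL triangle ½·21·16.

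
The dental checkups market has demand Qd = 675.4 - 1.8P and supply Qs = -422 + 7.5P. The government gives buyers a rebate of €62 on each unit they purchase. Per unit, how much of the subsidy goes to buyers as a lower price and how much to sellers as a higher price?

Buyers gain €50 per unit; sellers gain €12 per unit

Pre-subsidy: 675.4 - 1.8P = -422 + 7.5P gives P* = 118, Q* = 463.
With the rebate, buyers effectively pay Pb = Ps − 62, where Ps is the price sellers receive.
Demand in terms of Ps becomes Qd = 675.4 − 1.8(Ps − 62) = 787 - 1.8Ps. Setting this equal to supply: 787 - 1.8Ps = -422 + 7.5Ps, so Ps = 130.
Buyers pay Pb = 130 − 62 = 68; Q' = -422 + 7.5·130 = 553.
Buyers' price falls by P* − Pb = 118 − 68 = 50; sellers' price rises by Ps − P* = 130 − 118 = 12.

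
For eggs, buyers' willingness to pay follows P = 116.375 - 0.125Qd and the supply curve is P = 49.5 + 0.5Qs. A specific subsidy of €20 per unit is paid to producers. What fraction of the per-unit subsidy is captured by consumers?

Pre-subsidy: 116.375 - 0.125Q = 49.5 + 0.5Q gives Q* = 107 and P* = 103.
With the subsidy, sellers receive Ps = Pb + 20 for each unit, where Pb is the price buyers pay.
On the curves, Pb = 116.375 - 0.125Q and Ps = 49.5 + 0.5Q; the wedge Ps − Pb = 20 gives 49.5 + 0.5Q − (116.375 - 0.125Q) = 20, so Q' = 139.
Then Pb = 116.375 − 0.125·139 = 99 and Ps = 49.5 + 0.5·139 = 119.
Buyers' price falls by P* − Pb = 103 − 99 = 4; sellers' price rises by Ps − P* = 119 − 103 = 16.
So consumers capture 4/20 = 0.2 of each unit of subsidy.

Consumer share = 0.2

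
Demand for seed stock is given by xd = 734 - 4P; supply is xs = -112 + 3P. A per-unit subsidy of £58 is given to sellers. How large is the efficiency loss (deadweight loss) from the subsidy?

Pre-subsidy: 734 - 4P = -112 + 3P gives P* = 846/7, x* = 1754/7.
With the subsidy, sellers receive Ps = Pb + 58 for each unit, where Pb is the price buyers pay.
Supply in terms of Pb becomes xs = -112 + 3(Pb + 58) = 62 + 3Pb. Setting this equal to demand: 734 - 4Pb = 62 + 3Pb, so Pb = 96.
Sellers receive Ps = 96 + 58 = 154; x' = 734 − 4·96 = 350.
The subsidy expands output by 350 − 1754/7 = 696/7 past the efficient level; on those units the gap between marginal cost and willingness to pay runs from 0 up to 58.
DWL = ½ × 58 × 696/7 = 20184/7.

Deadweight loss = 20184/7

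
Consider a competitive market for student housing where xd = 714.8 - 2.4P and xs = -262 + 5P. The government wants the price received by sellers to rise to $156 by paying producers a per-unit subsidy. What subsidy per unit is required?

Required subsidy s = $74 per unit

At a seller price of 156, quantity supplied is -262 + 5·156 = 518.
Buyers absorb 518 only when they pay Pb with 714.8 − 2.4·Pb = 518, i.e. Pb = 82.
s = Ps − Pb = 156 − 82 = 74.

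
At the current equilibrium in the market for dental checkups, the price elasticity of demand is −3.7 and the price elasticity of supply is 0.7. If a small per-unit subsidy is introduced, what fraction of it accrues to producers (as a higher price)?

For a small subsidy around the equilibrium, the benefit split depends on the relative slopes, which at a point are proportional to the elasticities.
Buyer share = εs/(εs + |εd|) = 0.7/(0.7 + 3.7) = 7/44; seller share = |εd|/(εs + |εd|) = 37/44.
So producers capture 37/44 of the subsidy.

Producer share = 37/44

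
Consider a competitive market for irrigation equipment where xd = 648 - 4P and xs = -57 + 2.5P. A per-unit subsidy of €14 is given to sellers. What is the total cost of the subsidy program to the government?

Government cost = 42896/13

Pre-subsidy: 648 - 4P = -57 + 2.5P gives P* = 1410/13, x* = 2784/13.
With the subsidy, sellers receive Ps = Pb + 14 for each unit, where Pb is the price buyers pay.
Supply in terms of Pb becomes xs = -57 + 2.5(Pb + 14) = -22 + 2.5Pb. Setting this equal to demand: 648 - 4Pb = -22 + 2.5Pb, so Pb = 1340/13.
Sellers receive Ps = 1340/13 + 14 = 1522/13; x' = 648 − 4·(1340/13) = 3064/13.
Government outlay = subsidy × quantity = 14 × 3064/13 = 42896/13.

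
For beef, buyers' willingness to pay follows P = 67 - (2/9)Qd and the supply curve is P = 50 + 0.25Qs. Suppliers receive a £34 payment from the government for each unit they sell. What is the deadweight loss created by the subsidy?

Pre-subsidy: 67 - (2/9)Q = 50 + 0.25Q gives Q* = 36 and P* = 59.
With the subsidy, sellers receive Ps = Pb + 34 for each unit, where Pb is the price buyers pay.
On the curves, Pb = 67 - (2/9)Q and Ps = 50 + 0.25Q; the wedge Ps − Pb = 34 gives 50 + 0.25Q − (67 - (2/9)Q) = 34, so Q' = 108.
Then Pb = 67 − (2/9)·108 = 43 and Ps = 50 + 0.25·108 = 77.
The subsidy expands output by 108 − 36 = 72 past the efficient level; on those units the gap between marginal cost and willingness to pay runs from 0 up to 34.
DWL = ½ × 34 × 72 = 1224.

Deadweight loss = £1224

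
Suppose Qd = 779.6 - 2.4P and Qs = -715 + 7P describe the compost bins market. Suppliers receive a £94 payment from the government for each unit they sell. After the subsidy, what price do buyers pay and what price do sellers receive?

Pre-subsidy: 779.6 - 2.4P = -715 + 7P gives P* = 159, Q* = 398.
With the subsidy, sellers receive Ps = Pb + 94 for each unit, where Pb is the price buyers pay.
Supply in terms of Pb becomes Qs = -715 + 7(Pb + 94) = -57 + 7Pb. Setting this equal to demand: 779.6 - 2.4Pb = -57 + 7Pb, so Pb = 89.
Sellers receive Ps = 89 + 94 = 183; Q' = 779.6 − 2.4·89 = 566.

Buyers pay £89; sellers receive £183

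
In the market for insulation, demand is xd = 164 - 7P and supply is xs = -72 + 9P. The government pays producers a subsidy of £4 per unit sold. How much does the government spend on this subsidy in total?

Government cost = £306

Pre-subsidy: 164 - 7P = -72 + 9P gives P* = 14.75, x* = 60.75.
With the subsidy, sellers receive Ps = Pb + 4 for each unit, where Pb is the price buyers pay.
Supply in terms of Pb becomes xs = -72 + 9(Pb + 4) = -36 + 9Pb. Setting this equal to demand: 164 - 7Pb = -36 + 9Pb, so Pb = 12.5.
Sellers receive Ps = 12.5 + 4 = 16.5; x' = 164 − 7·12.5 = 76.5.
Government outlay = subsidy × quantity = 4 × 76.5 = 306.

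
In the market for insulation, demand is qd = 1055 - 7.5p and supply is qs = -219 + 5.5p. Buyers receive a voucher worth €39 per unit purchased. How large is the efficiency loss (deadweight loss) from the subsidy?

Deadweight loss = €2413.125

Pre-subsidy: 1055 - 7.5p = -219 + 5.5p gives p* = 98, q* = 320.
With the rebate, buyers effectively pay pb = ps − 39, where ps is the price sellers receive.
Demand in terms of ps becomes qd = 1055 − 7.5(ps − 39) = 1347.5 - 7.5ps. Setting this equal to supply: 1347.5 - 7.5ps = -219 + 5.5ps, so ps = 120.5.
Buyers pay pb = 120.5 − 39 = 81.5; q' = -219 + 5.5·120.5 = 443.75.
The subsidy expands output by 443.75 − 320 = 123.75 past the efficient level; on those units the gap between marginal cost and willingness to pay runs from 0 up to 39.
DWL = ½ × 39 × 123.75 = 2413.125.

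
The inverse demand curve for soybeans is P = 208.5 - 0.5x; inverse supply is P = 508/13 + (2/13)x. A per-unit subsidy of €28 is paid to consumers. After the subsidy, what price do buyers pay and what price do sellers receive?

Buyers pay 978/17; sellers receive 1454/17

Pre-subsidy: 208.5 - 0.5x = 508/13 + (2/13)x gives x* = 4405/17 and P* = 1342/17.
With the rebate, buyers effectively pay Pb = Ps − 28, where Ps is the price sellers receive.
On the curves, Pb = 208.5 - 0.5x and Ps = 508/13 + (2/13)x; the wedge Ps − Pb = 28 gives 508/13 + (2/13)x − (208.5 - 0.5x) = 28, so x' = 5133/17.
Then Pb = 208.5 − 0.5·(5133/17) = 978/17 and Ps = 508/13 + (2/13)·(5133/17) = 1454/17.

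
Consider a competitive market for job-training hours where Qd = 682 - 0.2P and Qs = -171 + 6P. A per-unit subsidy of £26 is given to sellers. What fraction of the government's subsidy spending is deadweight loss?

DWL / government spending = 26/6815

Pre-subsidy: 682 - 0.2P = -171 + 6P gives P* = 4265/31, Q* = 20289/31.
With the subsidy, sellers receive Ps = Pb + 26 for each unit, where Pb is the price buyers pay.
Supply in terms of Pb becomes Qs = -171 + 6(Pb + 26) = -15 + 6Pb. Setting this equal to demand: 682 - 0.2Pb = -15 + 6Pb, so Pb = 3485/31.
Sellers receive Ps = 3485/31 + 26 = 4291/31; Q' = 682 − 0.2·(3485/31) = 20445/31.
ΔCS = ½(20289/31 + 20445/31)(4265/31 − 3485/31) = 512460/31; ΔPS = ½(20289/31 + 20445/31)(4291/31 − 4265/31) = 17082/31.
Government spending = 26 × 20445/31 = 531570/31.
DWL = ½ × 26 × (20445/31 − 20289/31) = 2028/31; fraction = (2028/31) / (531570/31) = 26/6815.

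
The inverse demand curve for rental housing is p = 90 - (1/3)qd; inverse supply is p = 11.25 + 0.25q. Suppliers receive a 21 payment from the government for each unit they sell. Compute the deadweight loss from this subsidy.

Deadweight loss = 378

Pre-subsidy: 90 - (1/3)q = 11.25 + 0.25q gives q* = 135 and p* = 45.
With the subsidy, sellers receive ps = pb + 21 for each unit, where pb is the price buyers pay.
On the curves, pb = 90 - (1/3)q and ps = 11.25 + 0.25q; the wedge ps − pb = 21 gives 11.25 + 0.25q − (90 - (1/3)q) = 21, so q' = 171.
Then pb = 90 − (1/3)·171 = 33 and ps = 11.25 + 0.25·171 = 54.
The subsidy expands output by 171 − 135 = 36 past the efficient level; on those units the gap between marginal cost and willingness to pay runs from 0 up to 21.
DWL = ½ × 21 × 36 = 378.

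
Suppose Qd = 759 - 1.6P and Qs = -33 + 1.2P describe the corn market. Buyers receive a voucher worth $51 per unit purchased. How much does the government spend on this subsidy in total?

Pre-subsidy: 759 - 1.6P = -33 + 1.2P gives P* = 1980/7, Q* = 2145/7.
With the rebate, buyers effectively pay Pb = Ps − 51, where Ps is the price sellers receive.
Demand in terms of Ps becomes Qd = 759 − 1.6(Ps − 51) = 840.6 - 1.6Ps. Setting this equal to supply: 840.6 - 1.6Ps = -33 + 1.2Ps, so Ps = 312.
Buyers pay Pb = 312 − 51 = 261; Q' = -33 + 1.2·312 = 341.4.
Government outlay = subsidy × quantity = 51 × 341.4 = 17411.4.

Government cost = $17411.4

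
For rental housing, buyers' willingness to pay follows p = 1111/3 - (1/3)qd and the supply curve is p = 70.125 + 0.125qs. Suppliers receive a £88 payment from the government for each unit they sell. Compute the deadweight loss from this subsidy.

Pre-subsidy: 1111/3 - (1/3)q = 70.125 + 0.125q gives q* = 655 and p* = 152.
With the subsidy, sellers receive ps = pb + 88 for each unit, where pb is the price buyers pay.
On the curves, pb = 1111/3 - (1/3)q and ps = 70.125 + 0.125q; the wedge ps − pb = 88 gives 70.125 + 0.125q − (1111/3 - (1/3)q) = 88, so q' = 847.
Then pb = 1111/3 − (1/3)·847 = 88 and ps = 70.125 + 0.125·847 = 176.
The subsidy expands output by 847 − 655 = 192 past the efficient level; on those units the gap between marginal cost and willingness to pay runs from 0 up to 88.
DWL = ½ × 88 × 192 = 8448.

Deadweight loss = £8448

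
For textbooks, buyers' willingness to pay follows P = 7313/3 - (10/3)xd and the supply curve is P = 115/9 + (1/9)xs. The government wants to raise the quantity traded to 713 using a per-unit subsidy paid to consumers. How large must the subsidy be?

At x = 713, from the demand curve buyers pay Pb = 7313/3 − (10/3)·713 = 61; from the supply curve sellers need Ps = 115/9 + (1/9)·713 = 92.
The subsidy must fill the gap: s = Ps − Pb = 92 − 61 = 31.

Required subsidy s = 31 per unit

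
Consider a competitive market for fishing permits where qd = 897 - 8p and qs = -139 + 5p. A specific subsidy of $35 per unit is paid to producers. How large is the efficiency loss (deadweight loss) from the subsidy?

Pre-subsidy: 897 - 8p = -139 + 5p gives p* = 1036/13, q* = 3373/13.
With the subsidy, sellers receive ps = pb + 35 for each unit, where pb is the price buyers pay.
Supply in terms of pb becomes qs = -139 + 5(pb + 35) = 36 + 5pb. Setting this equal to demand: 897 - 8pb = 36 + 5pb, so pb = 861/13.
Sellers receive ps = 861/13 + 35 = 1316/13; q' = 897 − 8·(861/13) = 4773/13.
The subsidy expands output by 4773/13 − 3373/13 = 1400/13 past the efficient level; on those units the gap between marginal cost and willingness to pay runs from 0 up to 35.
DWL = ½ × 35 × 1400/13 = 24500/13.

Deadweight loss = 24500/13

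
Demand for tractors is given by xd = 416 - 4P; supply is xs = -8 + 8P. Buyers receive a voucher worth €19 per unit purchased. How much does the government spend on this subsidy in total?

Pre-subsidy: 416 - 4P = -8 + 8P gives P* = 106/3, x* = 824/3.
With the rebate, buyers effectively pay Pb = Ps − 19, where Ps is the price sellers receive.
Demand in terms of Ps becomes xd = 416 − 4(Ps − 19) = 492 - 4Ps. Setting this equal to supply: 492 - 4Ps = -8 + 8Ps, so Ps = 125/3.
Buyers pay Pb = 125/3 − 19 = 68/3; x' = -8 + 8·(125/3) = 976/3.
Government outlay = subsidy × quantity = 19 × 976/3 = 18544/3.

Government cost = 18544/3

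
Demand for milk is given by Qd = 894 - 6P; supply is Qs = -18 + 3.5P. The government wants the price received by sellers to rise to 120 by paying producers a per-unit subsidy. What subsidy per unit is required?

Required subsidy s = 38 per unit

At a seller price of 120, quantity supplied is -18 + 3.5·120 = 402.
Buyers absorb 402 only when they pay Pb with 894 − 6·Pb = 402, i.e. Pb = 82.
s = Ps − Pb = 120 − 82 = 38.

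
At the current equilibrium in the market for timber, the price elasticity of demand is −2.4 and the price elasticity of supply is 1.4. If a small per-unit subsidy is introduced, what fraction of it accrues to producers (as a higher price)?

Producer share = 12/19

For a small subsidy around the equilibrium, the benefit split depends on the relative slopes, which at a point are proportional to the elasticities.
Buyer share = εs/(εs + |εd|) = 1.4/(1.4 + 2.4) = 7/19; seller share = |εd|/(εs + |εd|) = 12/19.
So producers capture 12/19 of the subsidy.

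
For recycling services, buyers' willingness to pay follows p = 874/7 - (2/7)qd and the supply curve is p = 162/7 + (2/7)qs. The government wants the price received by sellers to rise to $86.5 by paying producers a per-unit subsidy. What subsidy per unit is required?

Required subsidy s = $25 per unit

At a seller price of 86.5, quantity supplied is -81 + 3.5·86.5 = 221.75.
Buyers absorb 221.75 only when they pay pb = 874/7 − (2/7)·221.75 = 61.5.
s = ps − pb = 86.5 − 61.5 = 25.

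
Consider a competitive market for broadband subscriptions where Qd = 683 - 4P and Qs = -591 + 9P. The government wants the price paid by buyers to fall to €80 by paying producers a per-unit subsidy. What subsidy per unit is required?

At a buyer price of 80, quantity demanded is 683 − 4·80 = 363.
Sellers supply 363 only when they receive Ps with -591 + 9·Ps = 363, i.e. Ps = 106.
s = Ps − Pb = 106 − 80 = 26.

Required subsidy s = €26 per unit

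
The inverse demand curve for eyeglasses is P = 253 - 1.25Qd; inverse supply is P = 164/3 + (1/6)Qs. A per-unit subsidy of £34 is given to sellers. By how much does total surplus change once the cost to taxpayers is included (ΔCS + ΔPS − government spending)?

Net change in total surplus = -£408

Pre-subsidy: 253 - 1.25Q = 164/3 + (1/6)Q gives Q* = 140 and P* = 78.
With the subsidy, sellers receive Ps = Pb + 34 for each unit, where Pb is the price buyers pay.
On the curves, Pb = 253 - 1.25Q and Ps = 164/3 + (1/6)Q; the wedge Ps − Pb = 34 gives 164/3 + (1/6)Q − (253 - 1.25Q) = 34, so Q' = 164.
Then Pb = 253 − 1.25·164 = 48 and Ps = 164/3 + (1/6)·164 = 82.
ΔCS = ½(140 + 164)(78 − 48) = 4560; ΔPS = ½(140 + 164)(82 − 78) = 608.
Government spending = 34 × 164 = 5576.
Net change = 4560 + 608 − 5576 = -408. The loss equals the DWL triangle ½·34·24.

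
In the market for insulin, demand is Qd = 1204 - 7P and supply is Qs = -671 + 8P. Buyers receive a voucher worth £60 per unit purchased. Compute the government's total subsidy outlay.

Government cost = £33180

Pre-subsidy: 1204 - 7P = -671 + 8P gives P* = 125, Q* = 329.
With the rebate, buyers effectively pay Pb = Ps − 60, where Ps is the price sellers receive.
Demand in terms of Ps becomes Qd = 1204 − 7(Ps − 60) = 1624 - 7Ps. Setting this equal to supply: 1624 - 7Ps = -671 + 8Ps, so Ps = 153.
Buyers pay Pb = 153 − 60 = 93; Q' = -671 + 8·153 = 553.
Government outlay = subsidy × quantity = 60 × 553 = 33180.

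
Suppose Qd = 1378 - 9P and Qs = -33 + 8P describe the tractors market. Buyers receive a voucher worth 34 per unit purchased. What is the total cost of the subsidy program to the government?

Pre-subsidy: 1378 - 9P = -33 + 8P gives P* = 83, Q* = 631.
With the rebate, buyers effectively pay Pb = Ps − 34, where Ps is the price sellers receive.
Demand in terms of Ps becomes Qd = 1378 − 9(Ps − 34) = 1684 - 9Ps. Setting this equal to supply: 1684 - 9Ps = -33 + 8Ps, so Ps = 101.
Buyers pay Pb = 101 − 34 = 67; Q' = -33 + 8·101 = 775.
Government outlay = subsidy × quantity = 34 × 775 = 26350.

Government cost = 26350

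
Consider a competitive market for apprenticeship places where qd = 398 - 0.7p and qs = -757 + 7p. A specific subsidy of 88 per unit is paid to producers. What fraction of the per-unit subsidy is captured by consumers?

Pre-subsidy: 398 - 0.7p = -757 + 7p gives p* = 150, q* = 293.
With the subsidy, sellers receive ps = pb + 88 for each unit, where pb is the price buyers pay.
Supply in terms of pb becomes qs = -757 + 7(pb + 88) = -141 + 7pb. Setting this equal to demand: 398 - 0.7pb = -141 + 7pb, so pb = 70.
Sellers receive ps = 70 + 88 = 158; q' = 398 − 0.7·70 = 349.
Buyers' price falls by p* − pb = 150 − 70 = 80; sellers' price rises by ps − p* = 158 − 150 = 8.
So consumers capture 80/88 = 10/11 of each unit of subsidy.

Consumer share = 10/11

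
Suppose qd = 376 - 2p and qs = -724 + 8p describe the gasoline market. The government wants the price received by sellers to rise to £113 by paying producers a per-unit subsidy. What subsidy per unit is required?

Required subsidy s = £15 per unit

At a seller price of 113, quantity supplied is -724 + 8·113 = 180.
Buyers absorb 180 only when they pay pb with 376 − 2·pb = 180, i.e. pb = 98.
s = ps − pb = 113 − 98 = 15.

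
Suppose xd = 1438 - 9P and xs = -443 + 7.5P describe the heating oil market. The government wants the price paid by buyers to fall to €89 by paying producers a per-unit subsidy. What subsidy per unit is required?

Required subsidy s = €55 per unit

At a buyer price of 89, quantity demanded is 1438 − 9·89 = 637.
Sellers supply 637 only when they receive Ps with -443 + 7.5·Ps = 637, i.e. Ps = 144.
s = Ps − Pb = 144 − 89 = 55.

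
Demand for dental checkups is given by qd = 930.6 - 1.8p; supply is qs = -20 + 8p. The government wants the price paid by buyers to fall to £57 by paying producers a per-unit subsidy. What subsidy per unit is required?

At a buyer price of 57, quantity demanded is 930.6 − 1.8·57 = 828.
Sellers supply 828 only when they receive ps with -20 + 8·ps = 828, i.e. ps = 106.
s = ps − pb = 106 − 57 = 49.

Required subsidy s = £49 per unit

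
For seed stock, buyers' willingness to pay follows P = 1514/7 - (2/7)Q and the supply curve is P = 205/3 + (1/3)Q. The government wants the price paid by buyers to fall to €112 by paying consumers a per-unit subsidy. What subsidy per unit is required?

At a buyer price of 112, quantity demanded is 757 − 3.5·112 = 365.
Sellers supply 365 only when they receive Ps = 205/3 + (1/3)·365 = 190.
s = Ps − Pb = 190 − 112 = 78.

Required subsidy s = €78 per unit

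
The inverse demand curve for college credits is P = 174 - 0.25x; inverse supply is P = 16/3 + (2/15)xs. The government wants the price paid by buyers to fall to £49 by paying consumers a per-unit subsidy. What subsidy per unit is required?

Required subsidy s = £23 per unit

At a buyer price of 49, quantity demanded is 696 − 4·49 = 500.
Sellers supply 500 only when they receive Ps = 16/3 + (2/15)·500 = 72.
s = Ps − Pb = 72 − 49 = 23.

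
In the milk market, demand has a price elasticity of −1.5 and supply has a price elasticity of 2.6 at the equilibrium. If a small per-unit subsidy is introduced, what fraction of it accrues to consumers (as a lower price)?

Consumer share = 26/41

For a small subsidy around the equilibrium, the benefit split depends on the relative slopes, which at a point are proportional to the elasticities.
Buyer share = εs/(εs + |εd|) = 2.6/(2.6 + 1.5) = 26/41; seller share = |εd|/(εs + |εd|) = 15/41.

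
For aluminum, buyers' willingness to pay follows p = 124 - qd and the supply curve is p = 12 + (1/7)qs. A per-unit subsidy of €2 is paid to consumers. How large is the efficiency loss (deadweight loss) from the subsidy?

Deadweight loss = €1.75

Pre-subsidy: 124 - q = 12 + (1/7)q gives q* = 98 and p* = 26.
With the rebate, buyers effectively pay pb = ps − 2, where ps is the price sellers receive.
On the curves, pb = 124 - q and ps = 12 + (1/7)q; the wedge ps − pb = 2 gives 12 + (1/7)q − (124 - q) = 2, so q' = 99.75.
Then pb = 124 − 1·99.75 = 24.25 and ps = 12 + (1/7)·99.75 = 26.25.
The subsidy expands output by 99.75 − 98 = 1.75 past the efficient level; on those units the gap between marginal cost and willingness to pay runs from 0 up to 2.
DWL = ½ × 2 × 1.75 = 1.75.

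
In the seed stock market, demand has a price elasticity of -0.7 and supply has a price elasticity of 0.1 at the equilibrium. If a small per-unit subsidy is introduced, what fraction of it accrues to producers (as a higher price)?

Producer share = 0.875

For a small subsidy around the equilibrium, the benefit split depends on the relative slopes, which at a point are proportional to the elasticities.
Buyer share = εs/(εs + |εd|) = 0.1/(0.1 + 0.7) = 0.125; seller share = |εd|/(εs + |εd|) = 0.875.
So producers capture 0.875 of the subsidy.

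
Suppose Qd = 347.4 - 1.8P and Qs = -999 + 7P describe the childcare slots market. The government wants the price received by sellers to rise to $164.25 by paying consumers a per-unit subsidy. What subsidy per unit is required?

At a seller price of 164.25, quantity supplied is -999 + 7·164.25 = 150.75.
Buyers absorb 150.75 only when they pay Pb with 347.4 − 1.8·Pb = 150.75, i.e. Pb = 109.25.
s = Ps − Pb = 164.25 − 109.25 = 55.

Required subsidy s = $55 per unit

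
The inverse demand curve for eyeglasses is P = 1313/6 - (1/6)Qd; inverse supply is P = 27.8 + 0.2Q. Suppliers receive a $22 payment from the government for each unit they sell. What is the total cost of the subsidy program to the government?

Pre-subsidy: 1313/6 - (1/6)Q = 27.8 + 0.2Q gives Q* = 521 and P* = 132.
With the subsidy, sellers receive Ps = Pb + 22 for each unit, where Pb is the price buyers pay.
On the curves, Pb = 1313/6 - (1/6)Q and Ps = 27.8 + 0.2Q; the wedge Ps − Pb = 22 gives 27.8 + 0.2Q − (1313/6 - (1/6)Q) = 22, so Q' = 581.
Then Pb = 1313/6 − (1/6)·581 = 122 and Ps = 27.8 + 0.2·581 = 144.
Government outlay = subsidy × quantity = 22 × 581 = 12782.

Government cost = $12782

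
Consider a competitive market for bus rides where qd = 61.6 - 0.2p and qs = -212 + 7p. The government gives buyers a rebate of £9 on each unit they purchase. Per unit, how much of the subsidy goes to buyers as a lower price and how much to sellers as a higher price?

Pre-subsidy: 61.6 - 0.2p = -212 + 7p gives p* = 38, q* = 54.
With the rebate, buyers effectively pay pb = ps − 9, where ps is the price sellers receive.
Demand in terms of ps becomes qd = 61.6 − 0.2(ps − 9) = 63.4 - 0.2ps. Setting this equal to supply: 63.4 - 0.2ps = -212 + 7ps, so ps = 38.25.
Buyers pay pb = 38.25 − 9 = 29.25; q' = -212 + 7·38.25 = 55.75.
Buyers' price falls by p* − pb = 38 − 29.25 = 8.75; sellers' price rises by ps − p* = 38.25 − 38 = 0.25.

Buyers gain £8.75 per unit; sellers gain £0.25 per unit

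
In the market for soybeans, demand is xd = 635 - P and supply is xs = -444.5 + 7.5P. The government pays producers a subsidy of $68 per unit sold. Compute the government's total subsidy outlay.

Government cost = $38624

Pre-subsidy: 635 - P = -444.5 + 7.5P gives P* = 127, x* = 508.
With the subsidy, sellers receive Ps = Pb + 68 for each unit, where Pb is the price buyers pay.
Supply in terms of Pb becomes xs = -444.5 + 7.5(Pb + 68) = 65.5 + 7.5Pb. Setting this equal to demand: 635 - Pb = 65.5 + 7.5Pb, so Pb = 67.
Sellers receive Ps = 67 + 68 = 135; x' = 635 − 1·67 = 568.
Government outlay = subsidy × quantity = 68 × 568 = 38624.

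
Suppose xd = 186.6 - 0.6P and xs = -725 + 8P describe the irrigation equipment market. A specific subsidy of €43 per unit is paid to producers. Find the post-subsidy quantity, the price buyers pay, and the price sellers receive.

x' = 147; buyers pay €66; sellers receive €109

Pre-subsidy: 186.6 - 0.6P = -725 + 8P gives P* = 106, x* = 123.
With the subsidy, sellers receive Ps = Pb + 43 for each unit, where Pb is the price buyers pay.
Supply in terms of Pb becomes xs = -725 + 8(Pb + 43) = -381 + 8Pb. Setting this equal to demand: 186.6 - 0.6Pb = -381 + 8Pb, so Pb = 66.
Sellers receive Ps = 66 + 43 = 109; x' = 186.6 − 0.6·66 = 147.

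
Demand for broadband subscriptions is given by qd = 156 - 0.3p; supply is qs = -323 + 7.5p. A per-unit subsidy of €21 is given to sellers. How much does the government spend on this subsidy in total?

Pre-subsidy: 156 - 0.3p = -323 + 7.5p gives p* = 2395/39, q* = 3577/26.
With the subsidy, sellers receive ps = pb + 21 for each unit, where pb is the price buyers pay.
Supply in terms of pb becomes qs = -323 + 7.5(pb + 21) = -165.5 + 7.5pb. Setting this equal to demand: 156 - 0.3pb = -165.5 + 7.5pb, so pb = 3215/78.
Sellers receive ps = 3215/78 + 21 = 4853/78; q' = 156 − 0.3·(3215/78) = 7469/52.
Government outlay = subsidy × quantity = 21 × 7469/52 = 156849/52.

Government cost = 156849/52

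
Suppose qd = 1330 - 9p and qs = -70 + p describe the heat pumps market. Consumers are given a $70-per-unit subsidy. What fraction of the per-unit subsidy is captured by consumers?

Consumer share = 0.1

Pre-subsidy: 1330 - 9p = -70 + p gives p* = 140, q* = 70.
With the rebate, buyers effectively pay pb = ps − 70, where ps is the price sellers receive.
Demand in terms of ps becomes qd = 1330 − 9(ps − 70) = 1960 - 9ps. Setting this equal to supply: 1960 - 9ps = -70 + ps, so ps = 203.
Buyers pay pb = 203 − 70 = 133; q' = -70 + 1·203 = 133.
Buyers' price falls by p* − pb = 140 − 133 = 7; sellers' price rises by ps − p* = 203 − 140 = 63.
So consumers capture 7/70 = 0.1 of each unit of subsidy.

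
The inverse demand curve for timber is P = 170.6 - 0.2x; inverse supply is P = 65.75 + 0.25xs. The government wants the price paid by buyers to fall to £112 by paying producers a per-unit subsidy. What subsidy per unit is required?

Required subsidy s = £27 per unit

At a buyer price of 112, quantity demanded is 853 − 5·112 = 293.
Sellers supply 293 only when they receive Ps = 65.75 + 0.25·293 = 139.
s = Ps − Pb = 139 − 112 = 27.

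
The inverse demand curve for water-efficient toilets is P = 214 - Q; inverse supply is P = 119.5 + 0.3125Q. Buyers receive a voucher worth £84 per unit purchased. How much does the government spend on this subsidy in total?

Pre-subsidy: 214 - Q = 119.5 + 0.3125Q gives Q* = 72 and P* = 142.
With the rebate, buyers effectively pay Pb = Ps − 84, where Ps is the price sellers receive.
On the curves, Pb = 214 - Q and Ps = 119.5 + 0.3125Q; the wedge Ps − Pb = 84 gives 119.5 + 0.3125Q − (214 - Q) = 84, so Q' = 136.
Then Pb = 214 − 1·136 = 78 and Ps = 119.5 + 0.3125·136 = 162.
Government outlay = subsidy × quantity = 84 × 136 = 11424.

Government cost = £11424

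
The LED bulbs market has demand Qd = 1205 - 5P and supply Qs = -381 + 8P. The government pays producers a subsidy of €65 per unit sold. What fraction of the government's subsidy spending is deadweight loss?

Pre-subsidy: 1205 - 5P = -381 + 8P gives P* = 122, Q* = 595.
With the subsidy, sellers receive Ps = Pb + 65 for each unit, where Pb is the price buyers pay.
Supply in terms of Pb becomes Qs = -381 + 8(Pb + 65) = 139 + 8Pb. Setting this equal to demand: 1205 - 5Pb = 139 + 8Pb, so Pb = 82.
Sellers receive Ps = 82 + 65 = 147; Q' = 1205 − 5·82 = 795.
ΔCS = ½(595 + 795)(122 − 82) = 27800; ΔPS = ½(595 + 795)(147 − 122) = 17375.
Government spending = 65 × 795 = 51675.
DWL = ½ × 65 × (795 − 595) = 6500; fraction = 6500 / 51675 = 20/159.

DWL / government spending = 20/159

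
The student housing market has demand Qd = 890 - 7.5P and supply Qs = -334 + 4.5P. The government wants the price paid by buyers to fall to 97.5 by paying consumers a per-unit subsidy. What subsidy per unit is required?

Required subsidy s = 12 per unit

At a buyer price of 97.5, quantity demanded is 890 − 7.5·97.5 = 158.75.
Sellers supply 158.75 only when they receive Ps with -334 + 4.5·Ps = 158.75, i.e. Ps = 109.5.
s = Ps − Pb = 109.5 − 97.5 = 12.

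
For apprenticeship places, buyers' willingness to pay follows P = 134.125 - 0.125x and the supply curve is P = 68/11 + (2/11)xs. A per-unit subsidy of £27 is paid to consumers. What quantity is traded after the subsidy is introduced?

Pre-subsidy: 134.125 - 0.125x = 68/11 + (2/11)x gives x* = 417 and P* = 82.
With the rebate, buyers effectively pay Pb = Ps − 27, where Ps is the price sellers receive.
On the curves, Pb = 134.125 - 0.125x and Ps = 68/11 + (2/11)x; the wedge Ps − Pb = 27 gives 68/11 + (2/11)x − (134.125 - 0.125x) = 27, so x' = 505.
Then Pb = 134.125 − 0.125·505 = 71 and Ps = 68/11 + (2/11)·505 = 98.

x' = 505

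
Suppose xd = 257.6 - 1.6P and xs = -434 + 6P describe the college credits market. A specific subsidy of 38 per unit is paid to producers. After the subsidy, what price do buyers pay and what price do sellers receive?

Pre-subsidy: 257.6 - 1.6P = -434 + 6P gives P* = 91, x* = 112.
With the subsidy, sellers receive Ps = Pb + 38 for each unit, where Pb is the price buyers pay.
Supply in terms of Pb becomes xs = -434 + 6(Pb + 38) = -206 + 6Pb. Setting this equal to demand: 257.6 - 1.6Pb = -206 + 6Pb, so Pb = 61.
Sellers receive Ps = 61 + 38 = 99; x' = 257.6 − 1.6·61 = 160.

Buyers pay 61; sellers receive 99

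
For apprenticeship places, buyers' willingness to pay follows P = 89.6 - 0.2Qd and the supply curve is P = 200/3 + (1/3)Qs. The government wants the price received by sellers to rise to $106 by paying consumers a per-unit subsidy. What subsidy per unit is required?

At a seller price of 106, quantity supplied is -200 + 3·106 = 118.
Buyers absorb 118 only when they pay Pb = 89.6 − 0.2·118 = 66.
s = Ps − Pb = 106 − 66 = 40.

Required subsidy s = $40 per unit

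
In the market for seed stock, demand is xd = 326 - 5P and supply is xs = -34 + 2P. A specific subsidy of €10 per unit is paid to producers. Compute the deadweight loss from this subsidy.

Deadweight loss = 500/7

Pre-subsidy: 326 - 5P = -34 + 2P gives P* = 360/7, x* = 482/7.
With the subsidy, sellers receive Ps = Pb + 10 for each unit, where Pb is the price buyers pay.
Supply in terms of Pb becomes xs = -34 + 2(Pb + 10) = -14 + 2Pb. Setting this equal to demand: 326 - 5Pb = -14 + 2Pb, so Pb = 340/7.
Sellers receive Ps = 340/7 + 10 = 410/7; x' = 326 − 5·(340/7) = 582/7.
The subsidy expands output by 582/7 − 482/7 = 100/7 past the efficient level; on those units the gap between marginal cost and willingness to pay runs from 0 up to 10.
DWL = ½ × 10 × 100/7 = 500/7.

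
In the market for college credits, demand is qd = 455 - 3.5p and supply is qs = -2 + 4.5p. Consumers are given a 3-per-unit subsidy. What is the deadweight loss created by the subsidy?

Deadweight loss = 8.859375

Pre-subsidy: 455 - 3.5p = -2 + 4.5p gives p* = 57.125, q* = 255.0625.
With the rebate, buyers effectively pay pb = ps − 3, where ps is the price sellers receive.
Demand in terms of ps becomes qd = 455 − 3.5(ps − 3) = 465.5 - 3.5ps. Setting this equal to supply: 465.5 - 3.5ps = -2 + 4.5ps, so ps = 58.4375.
Buyers pay pb = 58.4375 − 3 = 55.4375; q' = -2 + 4.5·58.4375 = 260.96875.
The subsidy expands output by 260.96875 − 255.0625 = 5.90625 past the efficient level; on those units the gap between marginal cost and willingness to pay runs from 0 up to 3.
DWL = ½ × 3 × 5.90625 = 8.859375.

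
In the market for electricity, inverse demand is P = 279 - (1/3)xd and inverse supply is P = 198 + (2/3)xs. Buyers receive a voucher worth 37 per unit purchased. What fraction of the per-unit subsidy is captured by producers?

Pre-subsidy: 279 - (1/3)x = 198 + (2/3)x gives x* = 81 and P* = 252.
With the rebate, buyers effectively pay Pb = Ps − 37, where Ps is the price sellers receive.
On the curves, Pb = 279 - (1/3)x and Ps = 198 + (2/3)x; the wedge Ps − Pb = 37 gives 198 + (2/3)x − (279 - (1/3)x) = 37, so x' = 118.
Then Pb = 279 − (1/3)·118 = 719/3 and Ps = 198 + (2/3)·118 = 830/3.
Buyers' price falls by P* − Pb = 252 − 719/3 = 37/3; sellers' price rises by Ps − P* = 830/3 − 252 = 74/3.
So producers capture (74/3)/37 = 2/3 of each unit of subsidy.

Producer share = 2/3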